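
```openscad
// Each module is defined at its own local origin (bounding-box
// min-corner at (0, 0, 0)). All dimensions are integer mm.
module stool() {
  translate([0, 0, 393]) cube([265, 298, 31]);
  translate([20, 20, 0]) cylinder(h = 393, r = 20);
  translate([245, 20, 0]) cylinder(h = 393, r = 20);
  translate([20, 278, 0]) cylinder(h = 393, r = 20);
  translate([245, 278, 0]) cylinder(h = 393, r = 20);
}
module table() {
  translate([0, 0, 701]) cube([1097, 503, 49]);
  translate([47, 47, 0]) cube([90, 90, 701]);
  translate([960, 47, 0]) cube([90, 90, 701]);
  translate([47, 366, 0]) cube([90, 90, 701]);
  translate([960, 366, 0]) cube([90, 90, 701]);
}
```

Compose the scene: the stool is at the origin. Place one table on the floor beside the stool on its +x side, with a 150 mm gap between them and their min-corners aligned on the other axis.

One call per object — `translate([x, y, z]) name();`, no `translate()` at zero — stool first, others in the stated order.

stool();
translate([415, 0, 0]) table();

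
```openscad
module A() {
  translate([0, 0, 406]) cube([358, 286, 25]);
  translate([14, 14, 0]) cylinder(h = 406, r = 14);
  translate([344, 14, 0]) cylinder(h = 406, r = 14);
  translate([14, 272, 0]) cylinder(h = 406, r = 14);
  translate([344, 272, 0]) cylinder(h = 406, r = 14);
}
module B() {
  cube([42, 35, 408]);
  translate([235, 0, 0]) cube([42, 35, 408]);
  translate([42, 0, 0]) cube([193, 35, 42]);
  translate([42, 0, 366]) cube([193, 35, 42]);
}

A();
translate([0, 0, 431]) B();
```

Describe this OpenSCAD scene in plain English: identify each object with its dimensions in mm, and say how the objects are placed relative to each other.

A is a four-legged stool. The seat is 358×286 mm, 25 mm thick, top at z = 431 mm. It stands on four round legs, each 28 mm in diameter, from z = 0 to the seat underside, each leg's axis is inset half a diameter from the nearest pair of seat edges (so the leg's bounding box is flush with the corner).

B is a rectangular picture frame lying in the x–z plane (depth along y). The opening is 193 mm wide (x) by 324 mm tall (z), surrounded by a border 42 mm wide on all four sides. The frame is 35 mm deep and is made of two full-height vertical stiles with two horizontal rails fitted between them.

The picture frame is on top of the stool.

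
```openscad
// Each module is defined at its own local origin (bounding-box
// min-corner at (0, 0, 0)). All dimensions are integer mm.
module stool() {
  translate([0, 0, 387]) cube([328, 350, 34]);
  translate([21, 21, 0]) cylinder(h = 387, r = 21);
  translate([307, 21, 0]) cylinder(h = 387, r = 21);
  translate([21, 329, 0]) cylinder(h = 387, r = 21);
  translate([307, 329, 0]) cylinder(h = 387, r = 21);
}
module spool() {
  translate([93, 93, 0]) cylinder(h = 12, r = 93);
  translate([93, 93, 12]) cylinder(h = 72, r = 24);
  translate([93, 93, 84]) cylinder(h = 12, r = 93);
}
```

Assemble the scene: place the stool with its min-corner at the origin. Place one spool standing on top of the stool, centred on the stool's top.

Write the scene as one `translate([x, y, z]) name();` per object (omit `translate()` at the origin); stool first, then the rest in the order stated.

stool();
translate([71, 82, 421]) spool();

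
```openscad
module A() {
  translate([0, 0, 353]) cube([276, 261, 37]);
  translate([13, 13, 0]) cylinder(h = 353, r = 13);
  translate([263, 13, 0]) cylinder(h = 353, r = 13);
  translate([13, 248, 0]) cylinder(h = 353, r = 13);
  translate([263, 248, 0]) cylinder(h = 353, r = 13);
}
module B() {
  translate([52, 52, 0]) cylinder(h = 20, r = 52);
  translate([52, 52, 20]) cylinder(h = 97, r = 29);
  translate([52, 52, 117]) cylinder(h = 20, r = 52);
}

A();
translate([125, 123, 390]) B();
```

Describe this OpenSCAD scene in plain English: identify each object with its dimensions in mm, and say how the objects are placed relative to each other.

A is a four-legged stool. The seat is 276×261 mm, 37 mm thick, top at z = 390 mm. It stands on four round legs, each 26 mm in diameter, from z = 0 to the seat underside, each leg's axis is inset half a diameter from the nearest pair of seat edges (so the leg's bounding box is flush with the corner).

B is a spool: two coaxial disc flanges of radius 52 mm and thickness 20 mm, joined by a core cylinder of radius 29 mm and height 97 mm. The lower flange rests on z = 0 and the three cylinders share a vertical axis.

The spool is on top of the stool.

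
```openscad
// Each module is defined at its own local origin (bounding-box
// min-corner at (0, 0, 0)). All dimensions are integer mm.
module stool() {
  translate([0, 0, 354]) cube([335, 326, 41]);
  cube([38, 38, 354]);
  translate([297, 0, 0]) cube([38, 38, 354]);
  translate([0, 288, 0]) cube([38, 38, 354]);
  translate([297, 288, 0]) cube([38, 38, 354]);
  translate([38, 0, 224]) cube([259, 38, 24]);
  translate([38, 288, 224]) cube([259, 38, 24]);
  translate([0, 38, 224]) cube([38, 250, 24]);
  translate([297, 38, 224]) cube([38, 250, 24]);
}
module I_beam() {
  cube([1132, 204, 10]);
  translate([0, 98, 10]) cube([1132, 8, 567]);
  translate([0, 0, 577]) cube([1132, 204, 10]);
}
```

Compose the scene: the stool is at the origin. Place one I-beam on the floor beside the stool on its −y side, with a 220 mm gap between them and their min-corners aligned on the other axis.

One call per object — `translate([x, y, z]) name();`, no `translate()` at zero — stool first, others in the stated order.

stool();
translate([0, -424, 0]) I_beam();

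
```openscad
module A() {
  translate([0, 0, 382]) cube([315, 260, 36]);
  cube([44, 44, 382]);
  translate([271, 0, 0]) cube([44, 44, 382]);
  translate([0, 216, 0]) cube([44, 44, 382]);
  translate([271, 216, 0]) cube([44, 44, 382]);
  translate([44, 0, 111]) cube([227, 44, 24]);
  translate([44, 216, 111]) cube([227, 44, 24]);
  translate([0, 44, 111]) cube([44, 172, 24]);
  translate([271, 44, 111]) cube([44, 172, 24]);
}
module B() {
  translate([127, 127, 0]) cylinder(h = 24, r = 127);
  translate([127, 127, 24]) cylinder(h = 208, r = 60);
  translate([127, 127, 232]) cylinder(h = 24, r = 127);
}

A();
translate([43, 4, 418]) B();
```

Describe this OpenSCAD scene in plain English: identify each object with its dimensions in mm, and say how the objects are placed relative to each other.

A is a simple wooden stool: a rectangular seat 315 mm (x) by 260 mm (y), 36 mm thick, top face at z = 418 mm, on four square legs, each 44×44 mm in cross-section. The legs rest on z = 0, each flush with a corner of the seat. Four stretchers, 44 mm wide and 24 mm tall, connect adjacent legs with their undersides at z = 111 mm, each running between the inner faces of the legs it joins and aligned with the legs' outer faces on the other axis.

B is a spool: two coaxial disc flanges of radius 127 mm and thickness 24 mm, joined by a core cylinder of radius 60 mm and height 208 mm. The lower flange rests on z = 0 and the three cylinders share a vertical axis.

The spool is on top of the stool.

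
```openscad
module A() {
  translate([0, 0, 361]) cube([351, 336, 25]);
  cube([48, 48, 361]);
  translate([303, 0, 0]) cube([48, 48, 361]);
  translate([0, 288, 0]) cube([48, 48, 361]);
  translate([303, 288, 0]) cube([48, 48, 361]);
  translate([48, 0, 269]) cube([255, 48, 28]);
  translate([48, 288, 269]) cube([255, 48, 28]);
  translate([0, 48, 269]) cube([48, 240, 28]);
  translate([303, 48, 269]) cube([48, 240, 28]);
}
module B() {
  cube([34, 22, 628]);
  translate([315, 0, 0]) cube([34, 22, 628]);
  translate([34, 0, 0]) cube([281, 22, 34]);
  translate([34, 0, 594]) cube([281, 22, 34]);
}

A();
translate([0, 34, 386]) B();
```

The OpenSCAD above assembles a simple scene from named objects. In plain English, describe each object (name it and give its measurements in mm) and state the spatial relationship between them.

A is a simple wooden stool: a rectangular seat 351 mm (x) by 336 mm (y), 25 mm thick, top face at z = 386 mm, on four square legs, each 48×48 mm in cross-section. The legs rest on z = 0, each flush with a corner of the seat. Four stretchers, 48 mm wide and 28 mm tall, connect adjacent legs with their undersides at z = 269 mm, each running between the inner faces of the legs it joins and aligned with the legs' outer faces on the other axis.

B is a picture frame with a 281×560 mm rectangular opening (x by z) and a uniform 34 mm border on every side. Frame depth is 22 mm along y. It is built from two vertical stiles running the full outside height and two horizontal rails spanning the gap between the stiles.

The picture frame is on top of the stool.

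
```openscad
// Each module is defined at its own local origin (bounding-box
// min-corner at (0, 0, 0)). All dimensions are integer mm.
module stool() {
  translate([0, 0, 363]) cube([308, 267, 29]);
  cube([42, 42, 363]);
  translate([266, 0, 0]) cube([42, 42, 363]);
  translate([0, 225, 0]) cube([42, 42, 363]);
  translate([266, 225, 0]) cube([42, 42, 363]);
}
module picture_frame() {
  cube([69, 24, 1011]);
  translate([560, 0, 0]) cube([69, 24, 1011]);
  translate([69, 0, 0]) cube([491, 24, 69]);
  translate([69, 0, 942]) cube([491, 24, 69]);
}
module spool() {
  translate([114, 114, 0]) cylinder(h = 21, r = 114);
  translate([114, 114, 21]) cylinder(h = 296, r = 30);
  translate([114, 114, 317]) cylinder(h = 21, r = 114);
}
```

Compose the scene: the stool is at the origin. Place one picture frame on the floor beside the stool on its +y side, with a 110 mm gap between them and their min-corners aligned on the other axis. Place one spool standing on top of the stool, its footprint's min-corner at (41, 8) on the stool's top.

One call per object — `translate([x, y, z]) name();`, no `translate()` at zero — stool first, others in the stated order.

stool();
translate([0, 377, 0]) picture_frame();
translate([41, 8, 392]) spool();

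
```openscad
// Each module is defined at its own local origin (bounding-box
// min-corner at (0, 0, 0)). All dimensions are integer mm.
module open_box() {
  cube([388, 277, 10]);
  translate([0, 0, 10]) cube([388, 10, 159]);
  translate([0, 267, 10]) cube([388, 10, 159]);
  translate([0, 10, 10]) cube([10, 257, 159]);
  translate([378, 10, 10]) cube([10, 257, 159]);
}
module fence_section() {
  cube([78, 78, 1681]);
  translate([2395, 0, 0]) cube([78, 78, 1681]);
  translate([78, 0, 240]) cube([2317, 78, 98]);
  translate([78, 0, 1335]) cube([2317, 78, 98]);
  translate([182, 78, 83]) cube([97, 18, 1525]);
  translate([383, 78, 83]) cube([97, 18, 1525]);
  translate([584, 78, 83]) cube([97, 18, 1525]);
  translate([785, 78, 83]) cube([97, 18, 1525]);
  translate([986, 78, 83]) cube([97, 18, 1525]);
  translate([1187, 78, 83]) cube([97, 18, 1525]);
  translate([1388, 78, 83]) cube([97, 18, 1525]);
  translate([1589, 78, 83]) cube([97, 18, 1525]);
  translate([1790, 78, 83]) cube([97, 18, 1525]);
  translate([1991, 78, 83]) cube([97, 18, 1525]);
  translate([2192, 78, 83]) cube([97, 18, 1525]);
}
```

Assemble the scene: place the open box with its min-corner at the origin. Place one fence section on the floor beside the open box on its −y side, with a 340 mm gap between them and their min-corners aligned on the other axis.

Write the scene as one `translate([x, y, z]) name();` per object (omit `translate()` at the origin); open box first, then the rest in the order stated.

open_box();
translate([0, -436, 0]) fence_section();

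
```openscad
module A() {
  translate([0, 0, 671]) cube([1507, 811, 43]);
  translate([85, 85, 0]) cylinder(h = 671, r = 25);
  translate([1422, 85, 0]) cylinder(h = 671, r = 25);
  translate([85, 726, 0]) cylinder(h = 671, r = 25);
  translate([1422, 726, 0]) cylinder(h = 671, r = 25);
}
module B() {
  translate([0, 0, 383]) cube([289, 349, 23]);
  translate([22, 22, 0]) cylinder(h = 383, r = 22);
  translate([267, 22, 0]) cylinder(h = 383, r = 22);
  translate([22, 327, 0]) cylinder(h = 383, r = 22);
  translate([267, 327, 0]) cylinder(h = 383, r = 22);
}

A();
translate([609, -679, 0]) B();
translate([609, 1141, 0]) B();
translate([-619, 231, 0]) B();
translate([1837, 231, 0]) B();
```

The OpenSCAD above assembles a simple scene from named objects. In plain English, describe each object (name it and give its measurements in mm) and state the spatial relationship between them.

A is a table with a 1507×811 mm rectangular top, 43 mm thick, top surface at z = 714 mm, supported by four round legs of 50 mm diameter, each leg's bounding box inset 60 mm from the nearest pair of top edges, running from the floor.

B is a four-legged stool. The seat is 289×349 mm, 23 mm thick, top at z = 406 mm. It stands on four round legs, each 44 mm in diameter, from z = 0 to the seat underside, each leg's axis is inset half a diameter from the nearest pair of seat edges (so the leg's bounding box is flush with the corner).

Four stools sit around the table at the −y, +y, −x, +x sides.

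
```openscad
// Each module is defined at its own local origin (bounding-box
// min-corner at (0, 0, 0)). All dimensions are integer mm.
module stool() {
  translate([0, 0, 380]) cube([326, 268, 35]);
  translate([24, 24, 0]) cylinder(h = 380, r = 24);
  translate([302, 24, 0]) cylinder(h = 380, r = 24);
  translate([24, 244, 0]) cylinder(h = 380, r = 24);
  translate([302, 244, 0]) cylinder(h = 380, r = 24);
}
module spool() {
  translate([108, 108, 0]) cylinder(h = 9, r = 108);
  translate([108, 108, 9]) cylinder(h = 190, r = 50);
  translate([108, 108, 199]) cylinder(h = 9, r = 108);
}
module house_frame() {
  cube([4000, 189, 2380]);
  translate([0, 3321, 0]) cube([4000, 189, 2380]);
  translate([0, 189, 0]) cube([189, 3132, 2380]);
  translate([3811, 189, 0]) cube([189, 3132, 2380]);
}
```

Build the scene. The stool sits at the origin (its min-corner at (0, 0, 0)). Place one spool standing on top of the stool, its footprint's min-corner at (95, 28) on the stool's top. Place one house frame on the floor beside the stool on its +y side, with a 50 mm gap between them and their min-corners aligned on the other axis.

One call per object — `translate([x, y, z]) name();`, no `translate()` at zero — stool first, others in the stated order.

stool();
translate([95, 28, 415]) spool();
translate([0, 318, 0]) house_frame();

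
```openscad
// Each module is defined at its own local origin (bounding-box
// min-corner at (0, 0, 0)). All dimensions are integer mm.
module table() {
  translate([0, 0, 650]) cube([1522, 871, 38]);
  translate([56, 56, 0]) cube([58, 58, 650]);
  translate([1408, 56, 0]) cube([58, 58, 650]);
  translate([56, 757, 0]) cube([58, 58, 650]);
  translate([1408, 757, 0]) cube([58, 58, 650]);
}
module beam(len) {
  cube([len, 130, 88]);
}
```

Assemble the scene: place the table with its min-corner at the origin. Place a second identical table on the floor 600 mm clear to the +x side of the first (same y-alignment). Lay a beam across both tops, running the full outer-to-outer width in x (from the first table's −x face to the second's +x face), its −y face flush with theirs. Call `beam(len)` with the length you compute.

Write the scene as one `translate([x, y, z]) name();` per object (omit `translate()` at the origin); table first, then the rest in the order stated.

table();
translate([2122, 0, 0]) table();
translate([0, 0, 688]) beam(3644);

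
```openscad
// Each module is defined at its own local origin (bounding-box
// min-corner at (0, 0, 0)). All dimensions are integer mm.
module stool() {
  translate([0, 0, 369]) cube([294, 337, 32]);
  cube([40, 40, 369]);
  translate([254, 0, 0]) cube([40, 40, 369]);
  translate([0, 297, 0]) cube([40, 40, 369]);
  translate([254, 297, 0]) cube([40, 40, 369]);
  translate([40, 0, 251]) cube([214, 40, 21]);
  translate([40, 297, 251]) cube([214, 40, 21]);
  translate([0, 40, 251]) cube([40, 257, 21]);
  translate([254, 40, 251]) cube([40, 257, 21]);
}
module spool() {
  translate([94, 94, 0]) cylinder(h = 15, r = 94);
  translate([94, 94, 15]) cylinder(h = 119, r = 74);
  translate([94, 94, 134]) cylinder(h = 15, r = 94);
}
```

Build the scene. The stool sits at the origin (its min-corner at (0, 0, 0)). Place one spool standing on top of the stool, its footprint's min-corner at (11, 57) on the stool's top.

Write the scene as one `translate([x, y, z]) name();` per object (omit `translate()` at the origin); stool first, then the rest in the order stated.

stool();
translate([11, 57, 401]) spool();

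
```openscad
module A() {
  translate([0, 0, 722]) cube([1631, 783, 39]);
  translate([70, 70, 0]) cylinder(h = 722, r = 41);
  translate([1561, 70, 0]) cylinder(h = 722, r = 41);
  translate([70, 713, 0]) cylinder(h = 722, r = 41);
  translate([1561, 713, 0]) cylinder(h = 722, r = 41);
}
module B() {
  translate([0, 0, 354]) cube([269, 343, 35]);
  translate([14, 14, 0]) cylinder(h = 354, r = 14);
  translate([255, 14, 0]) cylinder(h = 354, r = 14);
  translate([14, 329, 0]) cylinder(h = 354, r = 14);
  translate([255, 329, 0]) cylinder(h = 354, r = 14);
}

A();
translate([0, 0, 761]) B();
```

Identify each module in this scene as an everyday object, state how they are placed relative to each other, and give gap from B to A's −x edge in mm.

A is a table. B is a stool. The stool is on top of the table. The gap from the stool to the table's −x edge is 0 mm.

The stool's min-x is at 0; the table's min-x is 0; gap = 0 mm.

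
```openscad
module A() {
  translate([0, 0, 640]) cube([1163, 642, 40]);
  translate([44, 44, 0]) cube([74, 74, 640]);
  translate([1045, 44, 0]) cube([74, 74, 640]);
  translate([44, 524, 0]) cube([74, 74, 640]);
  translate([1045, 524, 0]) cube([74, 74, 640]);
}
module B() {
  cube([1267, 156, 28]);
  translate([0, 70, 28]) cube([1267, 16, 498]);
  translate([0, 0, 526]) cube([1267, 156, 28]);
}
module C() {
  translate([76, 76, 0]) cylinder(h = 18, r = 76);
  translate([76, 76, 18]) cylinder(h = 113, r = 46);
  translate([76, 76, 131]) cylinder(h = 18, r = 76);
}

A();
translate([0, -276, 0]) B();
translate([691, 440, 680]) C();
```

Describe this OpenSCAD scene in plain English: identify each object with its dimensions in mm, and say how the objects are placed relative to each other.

A is a table with a 1163×642 mm rectangular top, 40 mm thick, top surface at z = 680 mm, supported by four 74×74 mm square legs, each inset 44 mm from the nearest pair of top edges, running from the floor.

B is an I-beam lying along x, 1267 mm long. Overall section height 554 mm. Two flanges 156 mm wide (y) and 28 mm thick, one on the floor and one at the top; a web 16 mm thick runs between them, centred on the flange width.

C is a spool: two coaxial disc flanges of radius 76 mm and thickness 18 mm, joined by a core cylinder of radius 46 mm and height 113 mm. The lower flange rests on z = 0 and the three cylinders share a vertical axis.

The I-beam is on the floor beside the table on its −y side. The spool is on top of the table.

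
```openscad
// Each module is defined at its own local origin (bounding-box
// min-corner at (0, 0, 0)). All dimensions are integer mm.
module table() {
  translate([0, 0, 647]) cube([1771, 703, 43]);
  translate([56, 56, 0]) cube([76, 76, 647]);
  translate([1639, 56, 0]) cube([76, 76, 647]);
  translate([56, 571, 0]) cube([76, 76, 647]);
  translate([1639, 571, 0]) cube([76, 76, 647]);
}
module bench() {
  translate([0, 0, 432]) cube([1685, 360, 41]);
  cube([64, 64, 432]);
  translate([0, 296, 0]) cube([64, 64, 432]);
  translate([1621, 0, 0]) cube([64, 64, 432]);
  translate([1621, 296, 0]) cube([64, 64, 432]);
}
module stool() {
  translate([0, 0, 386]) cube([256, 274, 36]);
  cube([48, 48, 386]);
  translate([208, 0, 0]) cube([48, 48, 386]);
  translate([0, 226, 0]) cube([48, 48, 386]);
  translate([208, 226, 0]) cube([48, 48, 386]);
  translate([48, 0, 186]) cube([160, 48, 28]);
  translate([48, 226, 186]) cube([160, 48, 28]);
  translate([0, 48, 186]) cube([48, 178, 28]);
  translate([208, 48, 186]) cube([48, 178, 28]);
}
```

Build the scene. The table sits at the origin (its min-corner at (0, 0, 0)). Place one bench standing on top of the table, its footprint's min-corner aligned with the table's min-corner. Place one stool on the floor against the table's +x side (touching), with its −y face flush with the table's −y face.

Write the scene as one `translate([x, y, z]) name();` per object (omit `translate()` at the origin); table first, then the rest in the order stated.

table();
translate([0, 0, 690]) bench();
translate([1771, 0, 0]) stool();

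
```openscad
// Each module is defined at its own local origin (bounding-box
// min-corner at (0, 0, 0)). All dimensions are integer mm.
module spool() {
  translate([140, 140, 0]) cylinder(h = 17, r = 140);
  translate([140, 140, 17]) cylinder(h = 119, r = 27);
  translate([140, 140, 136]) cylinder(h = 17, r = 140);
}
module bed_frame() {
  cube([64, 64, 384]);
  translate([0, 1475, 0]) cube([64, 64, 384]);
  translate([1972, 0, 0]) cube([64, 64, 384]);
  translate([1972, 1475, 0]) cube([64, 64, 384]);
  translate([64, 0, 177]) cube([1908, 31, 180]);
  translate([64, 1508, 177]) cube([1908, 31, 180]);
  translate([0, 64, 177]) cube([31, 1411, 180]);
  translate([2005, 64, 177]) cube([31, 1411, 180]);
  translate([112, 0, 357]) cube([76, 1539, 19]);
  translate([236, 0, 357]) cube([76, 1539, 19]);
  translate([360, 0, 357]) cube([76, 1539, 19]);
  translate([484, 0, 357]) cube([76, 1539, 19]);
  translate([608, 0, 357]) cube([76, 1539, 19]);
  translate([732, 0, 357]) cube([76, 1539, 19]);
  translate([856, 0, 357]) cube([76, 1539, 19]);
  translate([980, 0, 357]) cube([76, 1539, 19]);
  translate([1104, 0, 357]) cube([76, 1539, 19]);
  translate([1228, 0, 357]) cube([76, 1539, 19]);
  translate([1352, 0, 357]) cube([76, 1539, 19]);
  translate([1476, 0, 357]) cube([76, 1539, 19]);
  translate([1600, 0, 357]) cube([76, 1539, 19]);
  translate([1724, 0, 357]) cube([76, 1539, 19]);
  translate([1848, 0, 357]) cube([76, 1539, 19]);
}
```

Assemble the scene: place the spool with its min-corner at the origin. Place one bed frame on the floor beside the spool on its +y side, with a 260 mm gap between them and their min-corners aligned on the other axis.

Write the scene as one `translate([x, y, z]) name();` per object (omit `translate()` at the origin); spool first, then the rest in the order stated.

spool();
translate([0, 540, 0]) bed_frame();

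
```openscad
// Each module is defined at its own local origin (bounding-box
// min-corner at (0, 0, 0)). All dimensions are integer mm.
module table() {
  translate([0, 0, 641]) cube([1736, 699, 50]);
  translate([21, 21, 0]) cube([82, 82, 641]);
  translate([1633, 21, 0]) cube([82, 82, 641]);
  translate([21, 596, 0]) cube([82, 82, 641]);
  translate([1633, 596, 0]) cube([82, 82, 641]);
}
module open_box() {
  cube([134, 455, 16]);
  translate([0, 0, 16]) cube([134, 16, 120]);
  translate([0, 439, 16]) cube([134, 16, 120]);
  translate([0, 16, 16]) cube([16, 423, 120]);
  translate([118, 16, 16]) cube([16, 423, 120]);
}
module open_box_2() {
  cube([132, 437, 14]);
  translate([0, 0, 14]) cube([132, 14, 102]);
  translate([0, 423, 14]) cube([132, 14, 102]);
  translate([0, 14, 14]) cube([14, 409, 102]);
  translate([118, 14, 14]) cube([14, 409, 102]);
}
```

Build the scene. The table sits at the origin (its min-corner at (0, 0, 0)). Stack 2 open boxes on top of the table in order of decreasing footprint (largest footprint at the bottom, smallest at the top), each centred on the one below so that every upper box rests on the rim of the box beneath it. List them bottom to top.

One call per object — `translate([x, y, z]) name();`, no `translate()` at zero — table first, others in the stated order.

table();
translate([801, 122, 691]) open_box();
translate([802, 131, 827]) open_box_2();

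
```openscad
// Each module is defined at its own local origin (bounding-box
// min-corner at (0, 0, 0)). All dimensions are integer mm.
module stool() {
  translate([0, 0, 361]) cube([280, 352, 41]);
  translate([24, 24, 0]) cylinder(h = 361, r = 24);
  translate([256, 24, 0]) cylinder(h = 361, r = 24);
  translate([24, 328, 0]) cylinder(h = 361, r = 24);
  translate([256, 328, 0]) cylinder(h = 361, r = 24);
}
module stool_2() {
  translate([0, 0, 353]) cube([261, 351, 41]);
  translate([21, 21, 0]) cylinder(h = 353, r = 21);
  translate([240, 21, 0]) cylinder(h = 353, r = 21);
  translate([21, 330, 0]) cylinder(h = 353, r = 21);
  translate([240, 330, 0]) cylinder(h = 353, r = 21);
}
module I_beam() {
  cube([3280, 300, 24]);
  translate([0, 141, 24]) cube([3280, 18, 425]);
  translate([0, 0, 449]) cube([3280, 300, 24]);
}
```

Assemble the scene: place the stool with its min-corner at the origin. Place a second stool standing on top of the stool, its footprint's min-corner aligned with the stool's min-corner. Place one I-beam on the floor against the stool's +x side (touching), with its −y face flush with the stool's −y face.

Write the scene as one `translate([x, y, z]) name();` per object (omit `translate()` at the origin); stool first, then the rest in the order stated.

stool();
translate([0, 0, 402]) stool_2();
translate([280, 0, 0]) I_beam();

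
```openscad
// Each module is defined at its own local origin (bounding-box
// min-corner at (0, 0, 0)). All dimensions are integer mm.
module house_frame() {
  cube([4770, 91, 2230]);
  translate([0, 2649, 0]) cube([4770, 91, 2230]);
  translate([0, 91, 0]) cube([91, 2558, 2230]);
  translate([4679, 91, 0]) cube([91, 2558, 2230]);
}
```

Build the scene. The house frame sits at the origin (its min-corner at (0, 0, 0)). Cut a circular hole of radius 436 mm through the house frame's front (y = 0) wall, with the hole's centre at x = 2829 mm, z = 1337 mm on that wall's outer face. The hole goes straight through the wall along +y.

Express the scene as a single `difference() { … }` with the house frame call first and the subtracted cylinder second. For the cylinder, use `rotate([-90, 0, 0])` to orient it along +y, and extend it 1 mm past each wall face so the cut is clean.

difference() {
  house_frame();
  translate([2829, -1, 1337]) rotate([-90, 0, 0]) cylinder(h = 93, r = 436);
}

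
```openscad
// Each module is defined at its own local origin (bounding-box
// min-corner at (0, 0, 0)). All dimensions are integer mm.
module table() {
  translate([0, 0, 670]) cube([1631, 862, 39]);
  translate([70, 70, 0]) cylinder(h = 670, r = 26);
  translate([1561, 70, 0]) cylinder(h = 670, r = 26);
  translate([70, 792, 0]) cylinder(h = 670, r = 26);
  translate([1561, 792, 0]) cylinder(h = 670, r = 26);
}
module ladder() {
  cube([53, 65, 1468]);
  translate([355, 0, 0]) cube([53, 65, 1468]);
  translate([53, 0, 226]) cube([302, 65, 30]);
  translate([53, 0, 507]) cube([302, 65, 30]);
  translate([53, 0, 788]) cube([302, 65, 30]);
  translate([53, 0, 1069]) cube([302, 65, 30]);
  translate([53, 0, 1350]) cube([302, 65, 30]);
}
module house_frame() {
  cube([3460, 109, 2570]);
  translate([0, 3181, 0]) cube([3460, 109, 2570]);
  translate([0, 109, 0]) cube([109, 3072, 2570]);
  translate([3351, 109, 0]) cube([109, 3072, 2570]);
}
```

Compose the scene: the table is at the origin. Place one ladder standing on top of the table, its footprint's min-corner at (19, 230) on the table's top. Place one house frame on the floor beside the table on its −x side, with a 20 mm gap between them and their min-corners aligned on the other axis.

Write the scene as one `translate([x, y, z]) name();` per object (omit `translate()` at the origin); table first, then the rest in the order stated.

table();
translate([19, 230, 709]) ladder();
translate([-3480, 0, 0]) house_frame();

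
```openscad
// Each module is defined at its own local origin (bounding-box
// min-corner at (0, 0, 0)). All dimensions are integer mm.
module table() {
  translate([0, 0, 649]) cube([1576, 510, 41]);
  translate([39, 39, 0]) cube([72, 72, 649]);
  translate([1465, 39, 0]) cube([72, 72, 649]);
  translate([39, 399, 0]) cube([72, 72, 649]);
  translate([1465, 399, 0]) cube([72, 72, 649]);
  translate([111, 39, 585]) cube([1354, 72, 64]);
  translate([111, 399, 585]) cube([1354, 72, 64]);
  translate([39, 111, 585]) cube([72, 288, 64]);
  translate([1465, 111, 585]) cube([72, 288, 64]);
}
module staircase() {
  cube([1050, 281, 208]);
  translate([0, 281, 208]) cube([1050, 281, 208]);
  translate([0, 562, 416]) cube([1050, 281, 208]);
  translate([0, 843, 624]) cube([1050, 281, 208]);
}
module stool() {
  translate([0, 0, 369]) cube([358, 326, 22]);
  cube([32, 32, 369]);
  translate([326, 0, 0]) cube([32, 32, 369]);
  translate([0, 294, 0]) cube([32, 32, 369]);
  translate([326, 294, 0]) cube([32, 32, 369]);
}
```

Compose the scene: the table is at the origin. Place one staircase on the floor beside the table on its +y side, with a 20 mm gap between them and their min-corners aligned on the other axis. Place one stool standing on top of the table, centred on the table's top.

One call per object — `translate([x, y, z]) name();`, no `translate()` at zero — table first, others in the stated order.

table();
translate([0, 530, 0]) staircase();
translate([609, 92, 690]) stool();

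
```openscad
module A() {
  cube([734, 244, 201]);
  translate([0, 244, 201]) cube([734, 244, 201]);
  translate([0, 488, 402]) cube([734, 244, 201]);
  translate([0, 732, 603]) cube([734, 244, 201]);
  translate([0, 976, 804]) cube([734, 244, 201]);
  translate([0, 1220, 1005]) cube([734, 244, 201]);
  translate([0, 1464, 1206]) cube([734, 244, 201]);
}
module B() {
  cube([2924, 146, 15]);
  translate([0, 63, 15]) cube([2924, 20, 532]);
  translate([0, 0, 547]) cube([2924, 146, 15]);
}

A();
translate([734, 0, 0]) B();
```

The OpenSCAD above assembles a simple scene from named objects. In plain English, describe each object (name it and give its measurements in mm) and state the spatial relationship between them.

A is a run of 7 identical solid stair steps. Each tread is 734×244 mm and each step block is 201 mm high. Step 1 rests on the floor; step k is offset from step 1 by (k−1)×244 mm in y and (k−1)×201 mm in z.

B is an I-beam lying along x, 2924 mm long. Overall section height 562 mm. Two flanges 146 mm wide (y) and 15 mm thick, one on the floor and one at the top; a web 20 mm thick runs between them, centred on the flange width.

The I-beam is against the staircase's +x side, with their −y faces flush.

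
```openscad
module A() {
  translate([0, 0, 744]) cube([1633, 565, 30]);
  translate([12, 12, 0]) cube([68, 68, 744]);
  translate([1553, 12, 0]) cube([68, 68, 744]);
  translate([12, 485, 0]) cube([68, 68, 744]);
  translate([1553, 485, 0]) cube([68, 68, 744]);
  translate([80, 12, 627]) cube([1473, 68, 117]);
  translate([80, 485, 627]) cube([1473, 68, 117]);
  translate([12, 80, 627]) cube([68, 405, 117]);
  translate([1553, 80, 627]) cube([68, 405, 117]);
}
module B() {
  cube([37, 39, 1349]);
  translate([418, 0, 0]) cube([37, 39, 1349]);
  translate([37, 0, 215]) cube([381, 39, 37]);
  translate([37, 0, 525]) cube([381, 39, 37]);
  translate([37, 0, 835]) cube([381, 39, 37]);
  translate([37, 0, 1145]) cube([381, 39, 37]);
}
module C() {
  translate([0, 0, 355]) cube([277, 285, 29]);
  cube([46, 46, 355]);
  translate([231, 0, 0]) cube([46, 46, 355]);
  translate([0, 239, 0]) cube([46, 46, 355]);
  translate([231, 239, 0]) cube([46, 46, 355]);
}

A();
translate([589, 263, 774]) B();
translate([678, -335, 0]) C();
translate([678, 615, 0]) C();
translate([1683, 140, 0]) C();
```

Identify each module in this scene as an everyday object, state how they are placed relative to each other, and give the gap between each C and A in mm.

Each stool's nearest face is 50 mm from the table's bounding box.

A is a table. B is a ladder. C is a stool. The ladder is on top of the table, centred. Three stools sit around the table at the −y, +y, +x sides. The gap between each stool and the table is 50 mm.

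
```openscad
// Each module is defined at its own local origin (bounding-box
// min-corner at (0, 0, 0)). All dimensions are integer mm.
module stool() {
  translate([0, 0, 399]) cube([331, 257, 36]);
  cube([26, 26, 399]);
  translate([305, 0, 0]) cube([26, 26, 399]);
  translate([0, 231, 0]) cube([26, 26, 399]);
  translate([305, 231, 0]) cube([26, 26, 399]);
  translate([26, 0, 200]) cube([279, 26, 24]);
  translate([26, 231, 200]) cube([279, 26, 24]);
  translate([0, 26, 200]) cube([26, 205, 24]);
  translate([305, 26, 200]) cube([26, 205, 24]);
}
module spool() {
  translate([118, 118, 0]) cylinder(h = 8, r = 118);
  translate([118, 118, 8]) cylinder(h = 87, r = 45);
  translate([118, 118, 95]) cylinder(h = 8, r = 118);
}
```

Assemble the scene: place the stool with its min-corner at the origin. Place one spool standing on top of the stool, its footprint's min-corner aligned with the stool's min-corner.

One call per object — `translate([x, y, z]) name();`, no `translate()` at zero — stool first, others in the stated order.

stool();
translate([0, 0, 435]) spool();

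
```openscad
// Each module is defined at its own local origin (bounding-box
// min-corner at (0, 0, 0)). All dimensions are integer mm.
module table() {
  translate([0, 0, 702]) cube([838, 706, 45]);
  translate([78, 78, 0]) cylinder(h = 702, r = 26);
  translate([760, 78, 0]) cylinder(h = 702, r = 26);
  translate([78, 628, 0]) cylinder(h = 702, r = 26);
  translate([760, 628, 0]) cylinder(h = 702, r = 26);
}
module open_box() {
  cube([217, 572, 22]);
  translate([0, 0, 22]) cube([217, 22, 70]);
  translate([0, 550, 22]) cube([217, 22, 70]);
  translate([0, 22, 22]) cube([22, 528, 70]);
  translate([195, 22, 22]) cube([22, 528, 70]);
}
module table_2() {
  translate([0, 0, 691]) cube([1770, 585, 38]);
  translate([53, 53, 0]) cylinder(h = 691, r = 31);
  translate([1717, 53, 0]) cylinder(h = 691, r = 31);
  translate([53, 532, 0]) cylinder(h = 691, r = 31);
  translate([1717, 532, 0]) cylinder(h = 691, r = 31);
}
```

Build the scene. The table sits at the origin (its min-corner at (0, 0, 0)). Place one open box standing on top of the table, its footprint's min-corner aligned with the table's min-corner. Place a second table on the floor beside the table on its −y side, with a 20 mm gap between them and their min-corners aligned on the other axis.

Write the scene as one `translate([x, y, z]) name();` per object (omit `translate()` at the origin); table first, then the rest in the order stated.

table();
translate([0, 0, 747]) open_box();
translate([0, -605, 0]) table_2();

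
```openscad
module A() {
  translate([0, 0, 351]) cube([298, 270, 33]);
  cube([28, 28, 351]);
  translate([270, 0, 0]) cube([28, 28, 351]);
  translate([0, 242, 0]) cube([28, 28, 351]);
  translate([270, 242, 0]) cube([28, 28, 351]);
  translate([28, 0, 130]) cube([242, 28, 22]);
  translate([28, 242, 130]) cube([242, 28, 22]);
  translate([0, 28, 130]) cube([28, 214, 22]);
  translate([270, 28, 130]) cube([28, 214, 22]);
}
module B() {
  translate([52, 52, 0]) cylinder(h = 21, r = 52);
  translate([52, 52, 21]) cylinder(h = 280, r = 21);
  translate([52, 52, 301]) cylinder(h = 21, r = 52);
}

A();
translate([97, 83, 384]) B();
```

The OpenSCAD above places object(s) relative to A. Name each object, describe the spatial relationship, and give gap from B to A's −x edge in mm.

The spool's min-x is at 97; the stool's min-x is 0; gap = 97 mm.

A is a stool. B is a spool. The spool is on top of the stool, centred. The gap from the spool to the stool's −x edge is 97 mm.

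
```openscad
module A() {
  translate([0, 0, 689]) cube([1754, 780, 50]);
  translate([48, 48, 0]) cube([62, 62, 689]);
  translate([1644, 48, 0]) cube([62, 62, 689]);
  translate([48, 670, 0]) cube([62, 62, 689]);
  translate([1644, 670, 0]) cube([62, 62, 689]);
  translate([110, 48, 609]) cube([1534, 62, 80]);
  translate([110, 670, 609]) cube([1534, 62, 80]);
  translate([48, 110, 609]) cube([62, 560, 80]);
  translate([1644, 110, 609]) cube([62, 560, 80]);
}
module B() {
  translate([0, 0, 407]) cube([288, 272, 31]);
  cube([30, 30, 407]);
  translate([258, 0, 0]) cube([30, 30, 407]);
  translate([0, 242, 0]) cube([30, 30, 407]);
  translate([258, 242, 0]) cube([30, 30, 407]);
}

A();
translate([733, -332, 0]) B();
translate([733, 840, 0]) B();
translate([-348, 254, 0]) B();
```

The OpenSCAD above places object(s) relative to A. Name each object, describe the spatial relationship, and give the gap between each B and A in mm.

A is a table. B is a stool. Three stools sit around the table at the −y, +y, −x sides. The gap between each stool and the table is 60 mm.

Each stool's nearest face is 60 mm from the table's bounding box.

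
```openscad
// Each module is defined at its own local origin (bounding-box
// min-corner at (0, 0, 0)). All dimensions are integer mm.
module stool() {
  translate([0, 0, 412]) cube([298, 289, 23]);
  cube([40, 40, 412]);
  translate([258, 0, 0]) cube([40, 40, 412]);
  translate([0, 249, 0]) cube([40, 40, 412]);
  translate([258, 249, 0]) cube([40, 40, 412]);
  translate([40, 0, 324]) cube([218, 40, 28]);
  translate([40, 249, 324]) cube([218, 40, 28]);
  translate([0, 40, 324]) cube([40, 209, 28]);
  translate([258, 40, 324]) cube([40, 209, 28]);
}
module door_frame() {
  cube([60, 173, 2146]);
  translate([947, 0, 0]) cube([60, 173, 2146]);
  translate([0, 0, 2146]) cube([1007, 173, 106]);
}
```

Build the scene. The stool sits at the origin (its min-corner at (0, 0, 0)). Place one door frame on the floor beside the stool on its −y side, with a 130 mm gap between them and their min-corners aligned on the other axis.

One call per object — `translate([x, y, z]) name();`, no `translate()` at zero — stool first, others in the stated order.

stool();
translate([0, -303, 0]) door_frame();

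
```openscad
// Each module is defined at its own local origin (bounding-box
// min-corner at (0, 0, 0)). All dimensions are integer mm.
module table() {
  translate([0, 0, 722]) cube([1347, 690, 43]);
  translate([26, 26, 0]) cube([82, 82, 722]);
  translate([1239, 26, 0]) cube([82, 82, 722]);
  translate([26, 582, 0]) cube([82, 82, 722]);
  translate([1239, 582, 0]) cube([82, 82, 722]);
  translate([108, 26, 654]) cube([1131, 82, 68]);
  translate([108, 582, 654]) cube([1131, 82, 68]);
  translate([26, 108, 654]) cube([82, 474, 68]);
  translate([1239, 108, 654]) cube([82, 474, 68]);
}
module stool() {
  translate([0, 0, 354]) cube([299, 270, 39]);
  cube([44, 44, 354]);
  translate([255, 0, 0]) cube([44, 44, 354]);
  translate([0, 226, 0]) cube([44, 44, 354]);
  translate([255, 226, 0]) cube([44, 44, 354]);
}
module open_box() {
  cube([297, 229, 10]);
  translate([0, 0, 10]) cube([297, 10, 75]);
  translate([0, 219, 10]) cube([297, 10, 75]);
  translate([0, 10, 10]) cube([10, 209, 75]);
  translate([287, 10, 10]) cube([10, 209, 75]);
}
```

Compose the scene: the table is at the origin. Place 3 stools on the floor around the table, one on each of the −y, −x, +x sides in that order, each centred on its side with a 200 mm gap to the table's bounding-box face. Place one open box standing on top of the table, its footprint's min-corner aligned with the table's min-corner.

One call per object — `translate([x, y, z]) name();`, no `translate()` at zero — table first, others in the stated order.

table();
translate([524, -470, 0]) stool();
translate([-499, 210, 0]) stool();
translate([1547, 210, 0]) stool();
translate([0, 0, 765]) open_box();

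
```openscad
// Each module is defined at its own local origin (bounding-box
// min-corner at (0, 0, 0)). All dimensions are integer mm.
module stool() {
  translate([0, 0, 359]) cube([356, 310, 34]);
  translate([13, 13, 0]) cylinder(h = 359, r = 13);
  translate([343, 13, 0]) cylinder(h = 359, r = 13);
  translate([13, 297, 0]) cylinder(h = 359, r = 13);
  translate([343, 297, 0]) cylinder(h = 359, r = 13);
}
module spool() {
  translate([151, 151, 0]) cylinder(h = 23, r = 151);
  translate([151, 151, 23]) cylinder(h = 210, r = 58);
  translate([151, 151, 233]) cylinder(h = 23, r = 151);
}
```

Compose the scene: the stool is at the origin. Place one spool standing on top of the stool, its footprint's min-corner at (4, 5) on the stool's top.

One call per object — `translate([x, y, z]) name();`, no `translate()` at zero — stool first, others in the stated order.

stool();
translate([4, 5, 393]) spool();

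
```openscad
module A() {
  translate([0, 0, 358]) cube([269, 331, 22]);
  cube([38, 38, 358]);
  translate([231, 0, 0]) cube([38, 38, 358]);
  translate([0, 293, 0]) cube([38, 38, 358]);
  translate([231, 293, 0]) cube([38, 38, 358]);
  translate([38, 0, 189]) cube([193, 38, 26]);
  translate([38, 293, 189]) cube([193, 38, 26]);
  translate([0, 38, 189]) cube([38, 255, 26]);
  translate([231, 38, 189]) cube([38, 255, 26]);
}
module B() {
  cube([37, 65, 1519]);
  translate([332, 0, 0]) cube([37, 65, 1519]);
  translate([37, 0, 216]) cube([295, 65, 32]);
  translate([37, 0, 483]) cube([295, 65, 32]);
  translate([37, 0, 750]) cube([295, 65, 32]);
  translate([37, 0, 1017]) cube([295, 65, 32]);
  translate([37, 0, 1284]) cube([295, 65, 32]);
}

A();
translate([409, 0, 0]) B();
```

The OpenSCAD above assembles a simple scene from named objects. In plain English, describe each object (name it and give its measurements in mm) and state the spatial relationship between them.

A is a four-legged stool. The seat is a 269×331×22 mm slab whose top surface is at z = 380 mm; four square legs, each 38×38 mm in cross-section, run from the floor (z = 0) to the underside of the seat, each flush with a corner of the seat. Four stretchers, 38 mm wide and 26 mm tall, connect adjacent legs with their undersides at z = 189 mm, each running between the inner faces of the legs it joins and aligned with the legs' outer faces on the other axis.

B is a straight ladder. Two 37×65 mm vertical rails, 1519 mm tall, stand 369 mm apart (outside-to-outside) with their front faces coplanar on the −y side. 5 rungs, each 65 mm deep and 32 mm tall, span between the inner faces of the rails, front faces flush with the rails. The lowest rung's underside is at z = 216 mm and rungs are spaced 267 mm apart (underside to underside).

The ladder is on the floor beside the stool on its +x side.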